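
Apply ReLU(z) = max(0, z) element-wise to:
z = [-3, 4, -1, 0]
h = [0, 4, 0, 0]

ReLU applied element-wise: max(0,-3)=0, max(0,4)=4, max(0,-1)=0, max(0,0)=0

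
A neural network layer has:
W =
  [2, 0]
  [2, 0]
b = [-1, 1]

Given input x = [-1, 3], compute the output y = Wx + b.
y = [-3, -1]

Wx = [2×-1 + 0×3, 2×-1 + 0×3]
   = [-2, -2]
y = Wx + b = [-2 + -1, -2 + 1] = [-3, -1]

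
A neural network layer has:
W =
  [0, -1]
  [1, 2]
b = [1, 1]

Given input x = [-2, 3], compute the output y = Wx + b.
y = [-2, 5]

Wx = [0×-2 + -1×3, 1×-2 + 2×3]
   = [-3, 4]
y = Wx + b = [-3 + 1, 4 + 1] = [-2, 5]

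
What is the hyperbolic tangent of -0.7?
-0.6044

tanh(-0.7) = (e^(-0.7) - e^(0.7))/(e^(-0.7) + e^(0.7)) = -0.6044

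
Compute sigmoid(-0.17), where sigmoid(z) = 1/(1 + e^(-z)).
0.4576

sigmoid(-0.17) = 1/(1 + e^(0.17)) = 1/(1 + 1.185) = 0.4576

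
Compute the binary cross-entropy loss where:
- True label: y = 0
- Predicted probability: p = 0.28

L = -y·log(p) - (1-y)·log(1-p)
L = 0.3285

L = -0·log(0.28) - 1·log(0.72) = -log(0.72) = 0.3285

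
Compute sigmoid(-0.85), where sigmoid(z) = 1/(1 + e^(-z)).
0.2994

sigmoid(-0.85) = 1/(1 + e^(0.85)) = 1/(1 + 2.34) = 0.2994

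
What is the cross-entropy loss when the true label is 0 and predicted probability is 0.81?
L = 1.661

L = -0·log(0.81) - 1·log(0.19) = -log(0.19) = 1.661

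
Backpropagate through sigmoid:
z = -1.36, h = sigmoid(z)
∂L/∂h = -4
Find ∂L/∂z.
∂L/∂z = -0.6501

σ(-1.36) = 0.2042
σ'(-1.36) = σ(-1.36)(1 - σ(-1.36)) = 0.2042 × 0.7958 = 0.1625
∂L/∂z = ∂L/∂h · σ'(z) = -4 × 0.1625 = -0.6501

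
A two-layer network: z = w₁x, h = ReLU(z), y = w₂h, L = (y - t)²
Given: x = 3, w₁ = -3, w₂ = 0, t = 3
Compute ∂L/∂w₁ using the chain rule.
∂L/∂w₁ = 0

Forward pass:
z = w₁x = -3×3 = -9
h = ReLU(-9) = 0
y = w₂h = 0×0 = 0

Backward pass:
∂L/∂y = 2(y - t) = 2(0 - 3) = -6
∂y/∂h = w₂ = 0
∂h/∂z = 0 (ReLU derivative)
∂z/∂w₁ = x = 3

∂L/∂w₁ = -6 × 0 × 0 × 3 = 0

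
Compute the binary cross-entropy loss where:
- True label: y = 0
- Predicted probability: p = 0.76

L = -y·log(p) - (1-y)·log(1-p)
L = 1.427

L = -0·log(0.76) - 1·log(0.24) = -log(0.24) = 1.427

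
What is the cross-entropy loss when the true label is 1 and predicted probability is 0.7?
L = 0.3567

L = -1·log(0.7) - 0·log(0.3) = -log(0.7) = 0.3567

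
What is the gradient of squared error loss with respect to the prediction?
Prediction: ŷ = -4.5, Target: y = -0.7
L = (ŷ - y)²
∂L/∂ŷ = -7.6

∂L/∂ŷ = 2(ŷ - y) = 2(-4.5 - -0.7) = 2(-3.8) = -7.6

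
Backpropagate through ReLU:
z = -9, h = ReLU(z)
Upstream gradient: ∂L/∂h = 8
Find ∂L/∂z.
∂L/∂z = 0

h = ReLU(-9) = 0
Since z < 0: ∂h/∂z = 0
∂L/∂z = ∂L/∂h · ∂h/∂z = 8 × 0 = 0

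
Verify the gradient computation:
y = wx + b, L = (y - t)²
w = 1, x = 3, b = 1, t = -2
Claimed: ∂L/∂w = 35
Incorrect

y = (1)(3) + 1 = 4
∂L/∂y = 2(y - t) = 2(4 - -2) = 12
∂y/∂w = x = 3
∂L/∂w = 12 × 3 = 36

Claimed value: 35
Incorrect: The correct gradient is 36.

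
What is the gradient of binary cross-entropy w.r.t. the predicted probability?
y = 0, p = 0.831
∂L/∂p = 5.917

∂L/∂p = -y/p + (1-y)/(1-p) = 0 + 1/0.169 = 5.917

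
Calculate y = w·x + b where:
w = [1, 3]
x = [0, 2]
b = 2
y = 8

y = (1)(0) + (3)(2) + 2 = 8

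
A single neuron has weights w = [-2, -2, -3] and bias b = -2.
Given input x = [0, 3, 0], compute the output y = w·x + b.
y = -8

y = (-2)(0) + (-2)(3) + (-3)(0) + -2 = -8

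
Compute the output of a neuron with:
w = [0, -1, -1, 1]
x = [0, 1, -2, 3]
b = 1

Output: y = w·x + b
y = 5

y = (0)(0) + (-1)(1) + (-1)(-2) + (1)(3) + 1 = 5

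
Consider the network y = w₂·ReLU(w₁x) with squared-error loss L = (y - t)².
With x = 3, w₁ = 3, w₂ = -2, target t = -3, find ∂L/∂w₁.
∂L/∂w₁ = 180

Forward pass:
z = w₁x = 3×3 = 9
h = ReLU(9) = 9
y = w₂h = -2×9 = -18

Backward pass:
∂L/∂y = 2(y - t) = 2(-18 - -3) = -30
∂y/∂h = w₂ = -2
∂h/∂z = 1 (ReLU derivative)
∂z/∂w₁ = x = 3

∂L/∂w₁ = -30 × -2 × 1 × 3 = 180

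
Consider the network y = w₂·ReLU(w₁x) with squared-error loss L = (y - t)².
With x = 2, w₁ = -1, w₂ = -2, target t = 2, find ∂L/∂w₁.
∂L/∂w₁ = 0

Forward pass:
z = w₁x = -1×2 = -2
h = ReLU(-2) = 0
y = w₂h = -2×0 = 0

Backward pass:
∂L/∂y = 2(y - t) = 2(0 - 2) = -4
∂y/∂h = w₂ = -2
∂h/∂z = 0 (ReLU derivative)
∂z/∂w₁ = x = 2

∂L/∂w₁ = -4 × -2 × 0 × 2 = 0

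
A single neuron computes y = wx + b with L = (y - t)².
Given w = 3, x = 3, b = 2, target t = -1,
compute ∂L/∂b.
∂L/∂b = 24

y = wx + b = (3)(3) + 2 = 11
∂L/∂y = 2(y - t) = 2(11 - -1) = 24
∂y/∂b = 1
∂L/∂b = ∂L/∂y · ∂y/∂b = 24 × 1 = 24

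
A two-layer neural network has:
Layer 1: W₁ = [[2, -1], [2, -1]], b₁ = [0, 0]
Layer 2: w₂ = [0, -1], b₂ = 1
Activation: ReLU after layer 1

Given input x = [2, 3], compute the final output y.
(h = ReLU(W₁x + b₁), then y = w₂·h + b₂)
y = 0

Layer 1 pre-activation: z₁ = [1, 1]
After ReLU: h = [1, 1]
Layer 2 output: y = 0×1 + -1×1 + 1 = 0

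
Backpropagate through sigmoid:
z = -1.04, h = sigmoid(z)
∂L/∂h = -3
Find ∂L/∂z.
∂L/∂z = -0.5789

σ(-1.04) = 0.2611
σ'(-1.04) = σ(-1.04)(1 - σ(-1.04)) = 0.2611 × 0.7389 = 0.193
∂L/∂z = ∂L/∂h · σ'(z) = -3 × 0.193 = -0.5789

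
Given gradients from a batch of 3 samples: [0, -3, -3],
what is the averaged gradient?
Average gradient = -2

Average = (1/3)(0 + -3 + -3) = -6/3 = -2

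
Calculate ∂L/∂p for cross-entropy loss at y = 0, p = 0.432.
∂L/∂p = 1.761

∂L/∂p = -y/p + (1-y)/(1-p) = 0 + 1/0.568 = 1.761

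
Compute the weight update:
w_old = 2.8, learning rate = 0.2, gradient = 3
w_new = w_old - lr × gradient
w_new = 2.2

w_new = w - η·∂L/∂w = 2.8 - 0.2×(3) = 2.8 - (0.6) = 2.2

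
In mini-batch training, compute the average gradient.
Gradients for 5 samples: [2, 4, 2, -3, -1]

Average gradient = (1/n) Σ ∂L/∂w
Average gradient = 0.8

Average = (1/5)(2 + 4 + 2 + -3 + -1) = 4/5 = 0.8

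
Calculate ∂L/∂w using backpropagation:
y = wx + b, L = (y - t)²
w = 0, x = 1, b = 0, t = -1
∂L/∂w = 2

y = wx + b = (0)(1) + 0 = 0
∂L/∂y = 2(y - t) = 2(0 - -1) = 2
∂y/∂w = x = 1
∂L/∂w = ∂L/∂y · ∂y/∂w = 2 × 1 = 2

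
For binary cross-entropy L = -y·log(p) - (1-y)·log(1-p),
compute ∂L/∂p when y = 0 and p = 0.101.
∂L/∂p = 1.112

∂L/∂p = -y/p + (1-y)/(1-p) = 0 + 1/0.899 = 1.112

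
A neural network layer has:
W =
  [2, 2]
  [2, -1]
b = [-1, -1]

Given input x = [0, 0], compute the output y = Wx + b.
y = [-1, -1]

Wx = [2×0 + 2×0, 2×0 + -1×0]
   = [0, 0]
y = Wx + b = [0 + -1, 0 + -1] = [-1, -1]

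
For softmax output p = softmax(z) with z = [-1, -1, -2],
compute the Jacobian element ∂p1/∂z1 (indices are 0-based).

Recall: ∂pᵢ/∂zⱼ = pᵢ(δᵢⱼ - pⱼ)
∂p1/∂z1 = 0.244

p = softmax(z) = [0.4223, 0.4223, 0.1554]
p1 = 0.4223

∂p1/∂z1 = p1(1 - p1) = 0.4223 × (1 - 0.4223) = 0.244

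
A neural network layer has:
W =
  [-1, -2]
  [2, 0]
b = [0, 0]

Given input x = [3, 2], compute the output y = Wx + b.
y = [-7, 6]

Wx = [-1×3 + -2×2, 2×3 + 0×2]
   = [-7, 6]
y = Wx + b = [-7 + 0, 6 + 0] = [-7, 6]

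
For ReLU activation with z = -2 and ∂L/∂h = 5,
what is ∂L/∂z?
∂L/∂z = 0

h = ReLU(-2) = 0
Since z < 0: ∂h/∂z = 0
∂L/∂z = ∂L/∂h · ∂h/∂z = 5 × 0 = 0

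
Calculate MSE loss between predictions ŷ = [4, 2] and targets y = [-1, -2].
MSE = 20.5

MSE = (1/2)((4--1)² + (2--2)²) = (1/2)(25 + 16) = 20.5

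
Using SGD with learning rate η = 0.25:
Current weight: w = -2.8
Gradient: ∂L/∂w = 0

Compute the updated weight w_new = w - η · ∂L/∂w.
w_new = -2.8

w_new = w - η·∂L/∂w = -2.8 - 0.25×(0) = -2.8 - (0) = -2.8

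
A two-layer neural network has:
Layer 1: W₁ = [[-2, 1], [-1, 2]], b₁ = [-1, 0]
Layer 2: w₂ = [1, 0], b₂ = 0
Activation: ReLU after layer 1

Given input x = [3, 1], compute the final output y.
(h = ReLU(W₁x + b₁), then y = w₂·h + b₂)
y = 0

Layer 1 pre-activation: z₁ = [-6, -1]
After ReLU: h = [0, 0]
Layer 2 output: y = 1×0 + 0×0 + 0 = 0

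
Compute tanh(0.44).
0.4136

tanh(0.44) = (e^(0.44) - e^(-0.44))/(e^(0.44) + e^(-0.44)) = 0.4136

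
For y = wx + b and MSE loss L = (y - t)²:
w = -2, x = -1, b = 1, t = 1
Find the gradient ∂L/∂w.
∂L/∂w = -4

y = wx + b = (-2)(-1) + 1 = 3
∂L/∂y = 2(y - t) = 2(3 - 1) = 4
∂y/∂w = x = -1
∂L/∂w = ∂L/∂y · ∂y/∂w = 4 × -1 = -4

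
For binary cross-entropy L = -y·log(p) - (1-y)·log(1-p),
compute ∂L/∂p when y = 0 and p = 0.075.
∂L/∂p = 1.081

∂L/∂p = -y/p + (1-y)/(1-p) = 0 + 1/0.925 = 1.081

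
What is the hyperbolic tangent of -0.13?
-0.1293

tanh(-0.13) = (e^(-0.13) - e^(0.13))/(e^(-0.13) + e^(0.13)) = -0.1293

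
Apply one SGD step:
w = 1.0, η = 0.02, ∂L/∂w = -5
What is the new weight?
w_new = 1.1

w_new = w - η·∂L/∂w = 1.0 - 0.02×(-5) = 1.0 - (-0.1) = 1.1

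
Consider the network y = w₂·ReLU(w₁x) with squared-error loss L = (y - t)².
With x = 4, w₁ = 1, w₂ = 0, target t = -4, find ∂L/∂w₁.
∂L/∂w₁ = 0

Forward pass:
z = w₁x = 1×4 = 4
h = ReLU(4) = 4
y = w₂h = 0×4 = 0

Backward pass:
∂L/∂y = 2(y - t) = 2(0 - -4) = 8
∂y/∂h = w₂ = 0
∂h/∂z = 1 (ReLU derivative)
∂z/∂w₁ = x = 4

∂L/∂w₁ = 8 × 0 × 1 × 4 = 0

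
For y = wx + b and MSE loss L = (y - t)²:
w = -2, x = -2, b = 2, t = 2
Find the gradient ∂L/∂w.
∂L/∂w = -16

y = wx + b = (-2)(-2) + 2 = 6
∂L/∂y = 2(y - t) = 2(6 - 2) = 8
∂y/∂w = x = -2
∂L/∂w = ∂L/∂y · ∂y/∂w = 8 × -2 = -16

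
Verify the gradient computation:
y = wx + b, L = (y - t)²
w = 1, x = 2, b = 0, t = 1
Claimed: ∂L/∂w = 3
Incorrect

y = (1)(2) + 0 = 2
∂L/∂y = 2(y - t) = 2(2 - 1) = 2
∂y/∂w = x = 2
∂L/∂w = 2 × 2 = 4

Claimed value: 3
Incorrect: The correct gradient is 4.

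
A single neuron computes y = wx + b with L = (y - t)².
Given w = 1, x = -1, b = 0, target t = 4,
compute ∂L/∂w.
∂L/∂w = 10

y = wx + b = (1)(-1) + 0 = -1
∂L/∂y = 2(y - t) = 2(-1 - 4) = -10
∂y/∂w = x = -1
∂L/∂w = ∂L/∂y · ∂y/∂w = -10 × -1 = 10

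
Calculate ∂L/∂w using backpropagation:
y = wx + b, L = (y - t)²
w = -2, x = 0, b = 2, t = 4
∂L/∂w = 0

y = wx + b = (-2)(0) + 2 = 2
∂L/∂y = 2(y - t) = 2(2 - 4) = -4
∂y/∂w = x = 0
∂L/∂w = ∂L/∂y · ∂y/∂w = -4 × 0 = 0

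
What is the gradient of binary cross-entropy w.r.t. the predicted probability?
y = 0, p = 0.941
∂L/∂p = 16.95

∂L/∂p = -y/p + (1-y)/(1-p) = 0 + 1/0.059 = 16.95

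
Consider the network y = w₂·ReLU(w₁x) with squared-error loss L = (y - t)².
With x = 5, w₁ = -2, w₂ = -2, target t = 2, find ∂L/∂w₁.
∂L/∂w₁ = 0

Forward pass:
z = w₁x = -2×5 = -10
h = ReLU(-10) = 0
y = w₂h = -2×0 = 0

Backward pass:
∂L/∂y = 2(y - t) = 2(0 - 2) = -4
∂y/∂h = w₂ = -2
∂h/∂z = 0 (ReLU derivative)
∂z/∂w₁ = x = 5

∂L/∂w₁ = -4 × -2 × 0 × 5 = 0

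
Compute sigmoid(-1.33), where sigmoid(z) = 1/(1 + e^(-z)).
0.2092

sigmoid(-1.33) = 1/(1 + e^(1.33)) = 1/(1 + 3.781) = 0.2092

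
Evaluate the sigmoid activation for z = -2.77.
0.05897

sigmoid(-2.77) = 1/(1 + e^(2.77)) = 1/(1 + 15.96) = 0.05897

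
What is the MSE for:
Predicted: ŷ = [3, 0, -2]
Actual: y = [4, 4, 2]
MSE = 11

MSE = (1/3)((3-4)² + (0-4)² + (-2-2)²) = (1/3)(1 + 16 + 16) = 11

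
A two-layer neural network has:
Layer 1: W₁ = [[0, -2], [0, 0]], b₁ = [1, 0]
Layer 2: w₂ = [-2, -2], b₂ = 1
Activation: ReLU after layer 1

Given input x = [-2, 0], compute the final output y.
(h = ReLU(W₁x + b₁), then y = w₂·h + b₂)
y = -1

Layer 1 pre-activation: z₁ = [1, 0]
After ReLU: h = [1, 0]
Layer 2 output: y = -2×1 + -2×0 + 1 = -1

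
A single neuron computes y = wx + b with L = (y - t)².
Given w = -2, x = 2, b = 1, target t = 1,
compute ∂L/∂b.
∂L/∂b = -8

y = wx + b = (-2)(2) + 1 = -3
∂L/∂y = 2(y - t) = 2(-3 - 1) = -8
∂y/∂b = 1
∂L/∂b = ∂L/∂y · ∂y/∂b = -8 × 1 = -8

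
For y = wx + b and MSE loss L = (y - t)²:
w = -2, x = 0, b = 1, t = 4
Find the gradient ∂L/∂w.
∂L/∂w = 0

y = wx + b = (-2)(0) + 1 = 1
∂L/∂y = 2(y - t) = 2(1 - 4) = -6
∂y/∂w = x = 0
∂L/∂w = ∂L/∂y · ∂y/∂w = -6 × 0 = 0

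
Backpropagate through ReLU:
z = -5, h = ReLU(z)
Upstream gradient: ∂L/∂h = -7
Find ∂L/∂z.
∂L/∂z = 0

h = ReLU(-5) = 0
Since z < 0: ∂h/∂z = 0
∂L/∂z = ∂L/∂h · ∂h/∂z = -7 × 0 = 0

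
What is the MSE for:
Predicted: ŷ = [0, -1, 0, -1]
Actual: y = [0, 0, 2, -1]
MSE = 1.25

MSE = (1/4)((0-0)² + (-1-0)² + (0-2)² + (-1--1)²) = (1/4)(0 + 1 + 4 + 0) = 1.25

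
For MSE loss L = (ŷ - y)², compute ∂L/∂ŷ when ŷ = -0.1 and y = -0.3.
∂L/∂ŷ = 0.4

∂L/∂ŷ = 2(ŷ - y) = 2(-0.1 - -0.3) = 2(0.2) = 0.4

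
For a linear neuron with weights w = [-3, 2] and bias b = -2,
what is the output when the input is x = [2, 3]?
y = -2

y = (-3)(2) + (2)(3) + -2 = -2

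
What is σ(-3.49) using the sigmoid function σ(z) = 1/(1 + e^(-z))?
0.0296

sigmoid(-3.49) = 1/(1 + e^(3.49)) = 1/(1 + 32.79) = 0.0296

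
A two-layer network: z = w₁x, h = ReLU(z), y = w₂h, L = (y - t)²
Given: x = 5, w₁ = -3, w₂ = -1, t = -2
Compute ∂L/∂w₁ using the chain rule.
∂L/∂w₁ = 0

Forward pass:
z = w₁x = -3×5 = -15
h = ReLU(-15) = 0
y = w₂h = -1×0 = 0

Backward pass:
∂L/∂y = 2(y - t) = 2(0 - -2) = 4
∂y/∂h = w₂ = -1
∂h/∂z = 0 (ReLU derivative)
∂z/∂w₁ = x = 5

∂L/∂w₁ = 4 × -1 × 0 × 5 = 0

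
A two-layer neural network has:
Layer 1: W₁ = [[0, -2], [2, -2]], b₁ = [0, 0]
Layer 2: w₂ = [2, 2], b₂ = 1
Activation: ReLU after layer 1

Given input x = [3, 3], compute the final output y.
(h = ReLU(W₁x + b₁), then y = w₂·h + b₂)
y = 1

Layer 1 pre-activation: z₁ = [-6, 0]
After ReLU: h = [0, 0]
Layer 2 output: y = 2×0 + 2×0 + 1 = 1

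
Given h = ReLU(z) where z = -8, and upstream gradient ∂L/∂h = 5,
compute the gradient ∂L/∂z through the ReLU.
∂L/∂z = 0

h = ReLU(-8) = 0
Since z < 0: ∂h/∂z = 0
∂L/∂z = ∂L/∂h · ∂h/∂z = 5 × 0 = 0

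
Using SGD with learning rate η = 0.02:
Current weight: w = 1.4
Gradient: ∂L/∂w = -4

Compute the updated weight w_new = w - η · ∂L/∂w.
w_new = 1.48

w_new = w - η·∂L/∂w = 1.4 - 0.02×(-4) = 1.4 - (-0.08) = 1.48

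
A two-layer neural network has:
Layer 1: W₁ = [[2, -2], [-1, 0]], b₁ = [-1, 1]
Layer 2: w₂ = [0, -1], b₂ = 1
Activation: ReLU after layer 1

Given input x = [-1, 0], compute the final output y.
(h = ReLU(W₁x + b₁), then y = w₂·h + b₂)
y = -1

Layer 1 pre-activation: z₁ = [-3, 2]
After ReLU: h = [0, 2]
Layer 2 output: y = 0×0 + -1×2 + 1 = -1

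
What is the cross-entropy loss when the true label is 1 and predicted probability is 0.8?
L = 0.2231

L = -1·log(0.8) - 0·log(0.2) = -log(0.8) = 0.2231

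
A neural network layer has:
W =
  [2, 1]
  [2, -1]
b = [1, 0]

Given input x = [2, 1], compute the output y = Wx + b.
y = [6, 3]

Wx = [2×2 + 1×1, 2×2 + -1×1]
   = [5, 3]
y = Wx + b = [5 + 1, 3 + 0] = [6, 3]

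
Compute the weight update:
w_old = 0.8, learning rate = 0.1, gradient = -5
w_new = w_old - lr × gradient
w_new = 1.3

w_new = w - η·∂L/∂w = 0.8 - 0.1×(-5) = 0.8 - (-0.5) = 1.3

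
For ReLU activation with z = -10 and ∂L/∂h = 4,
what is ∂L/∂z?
∂L/∂z = 0

h = ReLU(-10) = 0
Since z < 0: ∂h/∂z = 0
∂L/∂z = ∂L/∂h · ∂h/∂z = 4 × 0 = 0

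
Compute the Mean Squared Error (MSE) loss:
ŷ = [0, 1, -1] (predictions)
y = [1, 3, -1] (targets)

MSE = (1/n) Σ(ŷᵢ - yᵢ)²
MSE = 1.667

MSE = (1/3)((0-1)² + (1-3)² + (-1--1)²) = (1/3)(1 + 4 + 0) = 1.667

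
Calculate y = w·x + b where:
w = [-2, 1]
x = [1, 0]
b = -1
y = -3

y = (-2)(1) + (1)(0) + -1 = -3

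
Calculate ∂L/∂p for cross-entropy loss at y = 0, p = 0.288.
∂L/∂p = 1.404

∂L/∂p = -y/p + (1-y)/(1-p) = 0 + 1/0.712 = 1.404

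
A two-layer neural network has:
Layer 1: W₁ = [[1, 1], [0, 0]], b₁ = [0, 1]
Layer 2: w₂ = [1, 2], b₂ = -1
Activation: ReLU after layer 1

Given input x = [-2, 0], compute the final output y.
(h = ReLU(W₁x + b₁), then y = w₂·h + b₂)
y = 1

Layer 1 pre-activation: z₁ = [-2, 1]
After ReLU: h = [0, 1]
Layer 2 output: y = 1×0 + 2×1 + -1 = 1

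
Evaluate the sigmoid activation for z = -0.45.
0.3894

sigmoid(-0.45) = 1/(1 + e^(0.45)) = 1/(1 + 1.568) = 0.3894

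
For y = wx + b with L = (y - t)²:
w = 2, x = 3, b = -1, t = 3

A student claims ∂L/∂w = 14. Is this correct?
Incorrect

y = (2)(3) + -1 = 5
∂L/∂y = 2(y - t) = 2(5 - 3) = 4
∂y/∂w = x = 3
∂L/∂w = 4 × 3 = 12

Claimed value: 14
Incorrect: The correct gradient is 12.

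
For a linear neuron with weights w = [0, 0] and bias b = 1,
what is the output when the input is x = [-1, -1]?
y = 1

y = (0)(-1) + (0)(-1) + 1 = 1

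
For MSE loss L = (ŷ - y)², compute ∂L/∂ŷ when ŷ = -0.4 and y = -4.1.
∂L/∂ŷ = 7.4

∂L/∂ŷ = 2(ŷ - y) = 2(-0.4 - -4.1) = 2(3.7) = 7.4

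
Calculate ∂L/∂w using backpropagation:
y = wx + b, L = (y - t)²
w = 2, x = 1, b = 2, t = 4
∂L/∂w = 0

y = wx + b = (2)(1) + 2 = 4
∂L/∂y = 2(y - t) = 2(4 - 4) = 0
∂y/∂w = x = 1
∂L/∂w = ∂L/∂y · ∂y/∂w = 0 × 1 = 0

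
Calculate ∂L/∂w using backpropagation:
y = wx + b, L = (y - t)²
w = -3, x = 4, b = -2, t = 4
∂L/∂w = -144

y = wx + b = (-3)(4) + -2 = -14
∂L/∂y = 2(y - t) = 2(-14 - 4) = -36
∂y/∂w = x = 4
∂L/∂w = ∂L/∂y · ∂y/∂w = -36 × 4 = -144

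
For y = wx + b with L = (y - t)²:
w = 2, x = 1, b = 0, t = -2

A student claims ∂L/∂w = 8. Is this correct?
Correct

y = (2)(1) + 0 = 2
∂L/∂y = 2(y - t) = 2(2 - -2) = 8
∂y/∂w = x = 1
∂L/∂w = 8 × 1 = 8

Claimed value: 8
Correct: The correct gradient is 8.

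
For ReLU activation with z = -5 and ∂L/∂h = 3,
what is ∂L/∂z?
∂L/∂z = 0

h = ReLU(-5) = 0
Since z < 0: ∂h/∂z = 0
∂L/∂z = ∂L/∂h · ∂h/∂z = 3 × 0 = 0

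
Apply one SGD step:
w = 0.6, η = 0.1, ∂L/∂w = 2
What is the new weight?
w_new = 0.4

w_new = w - η·∂L/∂w = 0.6 - 0.1×(2) = 0.6 - (0.2) = 0.4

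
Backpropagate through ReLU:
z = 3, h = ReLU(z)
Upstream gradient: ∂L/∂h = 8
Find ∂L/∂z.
∂L/∂z = 8

h = ReLU(3) = 3
Since z > 0: ∂h/∂z = 1
∂L/∂z = ∂L/∂h · ∂h/∂z = 8 × 1 = 8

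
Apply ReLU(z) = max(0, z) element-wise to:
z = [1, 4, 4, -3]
h = [1, 4, 4, 0]

ReLU applied element-wise: max(0,1)=1, max(0,4)=4, max(0,4)=4, max(0,-3)=0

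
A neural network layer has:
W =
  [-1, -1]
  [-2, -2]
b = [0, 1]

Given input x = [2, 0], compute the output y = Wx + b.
y = [-2, -3]

Wx = [-1×2 + -1×0, -2×2 + -2×0]
   = [-2, -4]
y = Wx + b = [-2 + 0, -4 + 1] = [-2, -3]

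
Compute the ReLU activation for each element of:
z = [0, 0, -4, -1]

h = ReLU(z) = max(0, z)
h = [0, 0, 0, 0]

ReLU applied element-wise: max(0,0)=0, max(0,0)=0, max(0,-4)=0, max(0,-1)=0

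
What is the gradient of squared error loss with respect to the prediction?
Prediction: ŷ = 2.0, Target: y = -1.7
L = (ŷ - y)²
∂L/∂ŷ = 7.4

∂L/∂ŷ = 2(ŷ - y) = 2(2.0 - -1.7) = 2(3.7) = 7.4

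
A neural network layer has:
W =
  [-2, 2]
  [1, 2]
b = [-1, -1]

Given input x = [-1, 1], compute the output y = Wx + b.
y = [3, 0]

Wx = [-2×-1 + 2×1, 1×-1 + 2×1]
   = [4, 1]
y = Wx + b = [4 + -1, 1 + -1] = [3, 0]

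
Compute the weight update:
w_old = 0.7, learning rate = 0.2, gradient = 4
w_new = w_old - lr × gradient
w_new = -0.1

w_new = w - η·∂L/∂w = 0.7 - 0.2×(4) = 0.7 - (0.8) = -0.1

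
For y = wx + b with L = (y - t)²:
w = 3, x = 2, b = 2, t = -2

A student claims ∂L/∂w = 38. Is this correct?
Incorrect

y = (3)(2) + 2 = 8
∂L/∂y = 2(y - t) = 2(8 - -2) = 20
∂y/∂w = x = 2
∂L/∂w = 20 × 2 = 40

Claimed value: 38
Incorrect: The correct gradient is 40.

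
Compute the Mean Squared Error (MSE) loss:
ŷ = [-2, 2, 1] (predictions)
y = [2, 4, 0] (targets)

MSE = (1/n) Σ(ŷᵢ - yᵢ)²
MSE = 7

MSE = (1/3)((-2-2)² + (2-4)² + (1-0)²) = (1/3)(16 + 4 + 1) = 7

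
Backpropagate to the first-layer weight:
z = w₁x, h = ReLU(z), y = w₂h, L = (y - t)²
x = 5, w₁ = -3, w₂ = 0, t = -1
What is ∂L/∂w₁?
∂L/∂w₁ = 0

Forward pass:
z = w₁x = -3×5 = -15
h = ReLU(-15) = 0
y = w₂h = 0×0 = 0

Backward pass:
∂L/∂y = 2(y - t) = 2(0 - -1) = 2
∂y/∂h = w₂ = 0
∂h/∂z = 0 (ReLU derivative)
∂z/∂w₁ = x = 5

∂L/∂w₁ = 2 × 0 × 0 × 5 = 0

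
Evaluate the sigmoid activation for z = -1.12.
0.246

sigmoid(-1.12) = 1/(1 + e^(1.12)) = 1/(1 + 3.065) = 0.246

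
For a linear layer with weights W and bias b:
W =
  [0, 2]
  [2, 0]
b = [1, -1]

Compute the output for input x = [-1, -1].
y = [-1, -3]

Wx = [0×-1 + 2×-1, 2×-1 + 0×-1]
   = [-2, -2]
y = Wx + b = [-2 + 1, -2 + -1] = [-1, -3]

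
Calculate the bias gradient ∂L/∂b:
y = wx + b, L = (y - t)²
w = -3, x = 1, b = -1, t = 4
∂L/∂b = -16

y = wx + b = (-3)(1) + -1 = -4
∂L/∂y = 2(y - t) = 2(-4 - 4) = -16
∂y/∂b = 1
∂L/∂b = ∂L/∂y · ∂y/∂b = -16 × 1 = -16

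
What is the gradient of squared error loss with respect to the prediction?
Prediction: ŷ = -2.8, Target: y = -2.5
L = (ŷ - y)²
∂L/∂ŷ = -0.6

∂L/∂ŷ = 2(ŷ - y) = 2(-2.8 - -2.5) = 2(-0.3) = -0.6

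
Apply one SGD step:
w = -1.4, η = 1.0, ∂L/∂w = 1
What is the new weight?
w_new = -2.4

w_new = w - η·∂L/∂w = -1.4 - 1.0×(1) = -1.4 - (1) = -2.4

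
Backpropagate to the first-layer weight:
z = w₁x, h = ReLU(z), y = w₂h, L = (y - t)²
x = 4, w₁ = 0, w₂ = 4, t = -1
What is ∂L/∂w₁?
∂L/∂w₁ = 0

Forward pass:
z = w₁x = 0×4 = 0
h = ReLU(0) = 0
y = w₂h = 4×0 = 0

Backward pass:
∂L/∂y = 2(y - t) = 2(0 - -1) = 2
∂y/∂h = w₂ = 4
∂h/∂z = 0 (ReLU derivative)
∂z/∂w₁ = x = 4

∂L/∂w₁ = 2 × 4 × 0 × 4 = 0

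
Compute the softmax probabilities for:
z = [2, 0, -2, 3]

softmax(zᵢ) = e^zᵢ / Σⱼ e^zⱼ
p = [0.2583, 0.035, 0.0047, 0.702]

exp(z) = [7.389, 1, 0.1353, 20.09]
Sum = 28.61
p = [0.2583, 0.035, 0.0047, 0.702]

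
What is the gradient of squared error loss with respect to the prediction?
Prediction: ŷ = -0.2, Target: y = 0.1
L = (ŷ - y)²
∂L/∂ŷ = -0.6

∂L/∂ŷ = 2(ŷ - y) = 2(-0.2 - 0.1) = 2(-0.3) = -0.6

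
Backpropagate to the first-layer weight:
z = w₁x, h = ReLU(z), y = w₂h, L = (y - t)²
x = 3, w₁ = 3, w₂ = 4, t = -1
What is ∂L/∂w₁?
∂L/∂w₁ = 888

Forward pass:
z = w₁x = 3×3 = 9
h = ReLU(9) = 9
y = w₂h = 4×9 = 36

Backward pass:
∂L/∂y = 2(y - t) = 2(36 - -1) = 74
∂y/∂h = w₂ = 4
∂h/∂z = 1 (ReLU derivative)
∂z/∂w₁ = x = 3

∂L/∂w₁ = 74 × 4 × 1 × 3 = 888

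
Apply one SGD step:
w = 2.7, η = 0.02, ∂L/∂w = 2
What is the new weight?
w_new = 2.66

w_new = w - η·∂L/∂w = 2.7 - 0.02×(2) = 2.7 - (0.04) = 2.66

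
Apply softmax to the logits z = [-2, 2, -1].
p = [0.0171, 0.9362, 0.0466]

exp(z) = [0.1353, 7.389, 0.3679]
Sum = 7.892
p = [0.0171, 0.9362, 0.0466]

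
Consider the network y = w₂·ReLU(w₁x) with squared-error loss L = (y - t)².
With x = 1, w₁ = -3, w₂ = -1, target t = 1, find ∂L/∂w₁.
∂L/∂w₁ = 0

Forward pass:
z = w₁x = -3×1 = -3
h = ReLU(-3) = 0
y = w₂h = -1×0 = 0

Backward pass:
∂L/∂y = 2(y - t) = 2(0 - 1) = -2
∂y/∂h = w₂ = -1
∂h/∂z = 0 (ReLU derivative)
∂z/∂w₁ = x = 1

∂L/∂w₁ = -2 × -1 × 0 × 1 = 0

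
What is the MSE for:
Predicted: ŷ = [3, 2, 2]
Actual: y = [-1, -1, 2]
MSE = 8.333

MSE = (1/3)((3--1)² + (2--1)² + (2-2)²) = (1/3)(16 + 9 + 0) = 8.333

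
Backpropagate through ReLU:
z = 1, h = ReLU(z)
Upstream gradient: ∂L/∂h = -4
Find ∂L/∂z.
∂L/∂z = -4

h = ReLU(1) = 1
Since z > 0: ∂h/∂z = 1
∂L/∂z = ∂L/∂h · ∂h/∂z = -4 × 1 = -4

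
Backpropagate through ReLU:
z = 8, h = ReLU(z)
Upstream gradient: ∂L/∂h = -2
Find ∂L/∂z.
∂L/∂z = -2

h = ReLU(8) = 8
Since z > 0: ∂h/∂z = 1
∂L/∂z = ∂L/∂h · ∂h/∂z = -2 × 1 = -2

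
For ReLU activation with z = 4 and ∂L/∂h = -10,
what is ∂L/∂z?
∂L/∂z = -10

h = ReLU(4) = 4
Since z > 0: ∂h/∂z = 1
∂L/∂z = ∂L/∂h · ∂h/∂z = -10 × 1 = -10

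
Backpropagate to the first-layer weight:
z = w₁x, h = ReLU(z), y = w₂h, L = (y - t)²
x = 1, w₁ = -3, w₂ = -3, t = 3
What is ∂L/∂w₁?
∂L/∂w₁ = 0

Forward pass:
z = w₁x = -3×1 = -3
h = ReLU(-3) = 0
y = w₂h = -3×0 = 0

Backward pass:
∂L/∂y = 2(y - t) = 2(0 - 3) = -6
∂y/∂h = w₂ = -3
∂h/∂z = 0 (ReLU derivative)
∂z/∂w₁ = x = 1

∂L/∂w₁ = -6 × -3 × 0 × 1 = 0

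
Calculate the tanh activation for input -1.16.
-0.821

tanh(-1.16) = (e^(-1.16) - e^(1.16))/(e^(-1.16) + e^(1.16)) = -0.821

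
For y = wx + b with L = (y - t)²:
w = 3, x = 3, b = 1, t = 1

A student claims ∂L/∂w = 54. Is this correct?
Correct

y = (3)(3) + 1 = 10
∂L/∂y = 2(y - t) = 2(10 - 1) = 18
∂y/∂w = x = 3
∂L/∂w = 18 × 3 = 54

Claimed value: 54
Correct: The correct gradient is 54.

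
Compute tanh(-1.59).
-0.9201

tanh(-1.59) = (e^(-1.59) - e^(1.59))/(e^(-1.59) + e^(1.59)) = -0.9201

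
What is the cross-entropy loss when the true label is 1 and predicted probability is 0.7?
L = 0.3567

L = -1·log(0.7) - 0·log(0.3) = -log(0.7) = 0.3567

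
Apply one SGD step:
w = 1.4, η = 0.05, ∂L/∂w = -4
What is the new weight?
w_new = 1.6

w_new = w - η·∂L/∂w = 1.4 - 0.05×(-4) = 1.4 - (-0.2) = 1.6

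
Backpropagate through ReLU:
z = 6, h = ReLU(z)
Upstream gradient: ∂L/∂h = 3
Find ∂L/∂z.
∂L/∂z = 3

h = ReLU(6) = 6
Since z > 0: ∂h/∂z = 1
∂L/∂z = ∂L/∂h · ∂h/∂z = 3 × 1 = 3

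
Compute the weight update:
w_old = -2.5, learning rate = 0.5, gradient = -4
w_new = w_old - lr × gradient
w_new = -0.5

w_new = w - η·∂L/∂w = -2.5 - 0.5×(-4) = -2.5 - (-2) = -0.5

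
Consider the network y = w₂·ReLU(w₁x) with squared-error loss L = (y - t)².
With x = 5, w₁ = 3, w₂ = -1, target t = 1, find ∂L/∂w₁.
∂L/∂w₁ = 160

Forward pass:
z = w₁x = 3×5 = 15
h = ReLU(15) = 15
y = w₂h = -1×15 = -15

Backward pass:
∂L/∂y = 2(y - t) = 2(-15 - 1) = -32
∂y/∂h = w₂ = -1
∂h/∂z = 1 (ReLU derivative)
∂z/∂w₁ = x = 5

∂L/∂w₁ = -32 × -1 × 1 × 5 = 160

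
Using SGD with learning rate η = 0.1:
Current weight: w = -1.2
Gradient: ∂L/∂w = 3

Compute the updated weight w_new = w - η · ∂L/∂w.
w_new = -1.5

w_new = w - η·∂L/∂w = -1.2 - 0.1×(3) = -1.2 - (0.3) = -1.5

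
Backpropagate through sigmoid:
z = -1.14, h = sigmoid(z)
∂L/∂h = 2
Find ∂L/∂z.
∂L/∂z = 0.3672

σ(-1.14) = 0.2423
σ'(-1.14) = σ(-1.14)(1 - σ(-1.14)) = 0.2423 × 0.7577 = 0.1836
∂L/∂z = ∂L/∂h · σ'(z) = 2 × 0.1836 = 0.3672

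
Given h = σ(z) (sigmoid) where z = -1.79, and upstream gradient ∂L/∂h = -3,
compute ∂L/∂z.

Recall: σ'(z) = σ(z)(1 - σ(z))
∂L/∂z = -0.3678

σ(-1.79) = 0.1431
σ'(-1.79) = σ(-1.79)(1 - σ(-1.79)) = 0.1431 × 0.8569 = 0.1226
∂L/∂z = ∂L/∂h · σ'(z) = -3 × 0.1226 = -0.3678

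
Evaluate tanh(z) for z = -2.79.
-0.9925

tanh(-2.79) = (e^(-2.79) - e^(2.79))/(e^(-2.79) + e^(2.79)) = -0.9925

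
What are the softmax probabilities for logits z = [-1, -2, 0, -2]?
p = [0.2245, 0.0826, 0.6103, 0.0826]

exp(z) = [0.3679, 0.1353, 1, 0.1353]
Sum = 1.639
p = [0.2245, 0.0826, 0.6103, 0.0826]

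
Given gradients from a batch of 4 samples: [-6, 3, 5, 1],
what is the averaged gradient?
Average gradient = 0.75

Average = (1/4)(-6 + 3 + 5 + 1) = 3/4 = 0.75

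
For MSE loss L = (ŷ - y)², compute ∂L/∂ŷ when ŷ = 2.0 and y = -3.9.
∂L/∂ŷ = 11.8

∂L/∂ŷ = 2(ŷ - y) = 2(2.0 - -3.9) = 2(5.9) = 11.8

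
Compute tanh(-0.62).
-0.5511

tanh(-0.62) = (e^(-0.62) - e^(0.62))/(e^(-0.62) + e^(0.62)) = -0.5511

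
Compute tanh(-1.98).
-0.9626

tanh(-1.98) = (e^(-1.98) - e^(1.98))/(e^(-1.98) + e^(1.98)) = -0.9626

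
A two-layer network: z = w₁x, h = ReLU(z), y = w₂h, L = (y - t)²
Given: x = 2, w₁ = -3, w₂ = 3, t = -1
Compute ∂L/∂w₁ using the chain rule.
∂L/∂w₁ = 0

Forward pass:
z = w₁x = -3×2 = -6
h = ReLU(-6) = 0
y = w₂h = 3×0 = 0

Backward pass:
∂L/∂y = 2(y - t) = 2(0 - -1) = 2
∂y/∂h = w₂ = 3
∂h/∂z = 0 (ReLU derivative)
∂z/∂w₁ = x = 2

∂L/∂w₁ = 2 × 3 × 0 × 2 = 0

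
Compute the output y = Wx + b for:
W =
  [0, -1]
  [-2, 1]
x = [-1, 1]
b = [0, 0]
y = [-1, 3]

Wx = [0×-1 + -1×1, -2×-1 + 1×1]
   = [-1, 3]
y = Wx + b = [-1 + 0, 3 + 0] = [-1, 3]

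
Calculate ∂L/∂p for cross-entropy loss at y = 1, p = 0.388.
∂L/∂p = -2.577

∂L/∂p = -y/p + (1-y)/(1-p) = -1/0.388 + 0 = -2.577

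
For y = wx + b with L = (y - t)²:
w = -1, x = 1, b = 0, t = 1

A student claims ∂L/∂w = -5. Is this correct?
Incorrect

y = (-1)(1) + 0 = -1
∂L/∂y = 2(y - t) = 2(-1 - 1) = -4
∂y/∂w = x = 1
∂L/∂w = -4 × 1 = -4

Claimed value: -5
Incorrect: The correct gradient is -4.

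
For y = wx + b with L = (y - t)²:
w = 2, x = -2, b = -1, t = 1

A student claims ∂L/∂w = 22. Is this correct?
Incorrect

y = (2)(-2) + -1 = -5
∂L/∂y = 2(y - t) = 2(-5 - 1) = -12
∂y/∂w = x = -2
∂L/∂w = -12 × -2 = 24

Claimed value: 22
Incorrect: The correct gradient is 24.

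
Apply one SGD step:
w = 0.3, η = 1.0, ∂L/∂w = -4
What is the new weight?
w_new = 4.3

w_new = w - η·∂L/∂w = 0.3 - 1.0×(-4) = 0.3 - (-4) = 4.3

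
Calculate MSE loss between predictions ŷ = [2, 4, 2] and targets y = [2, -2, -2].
MSE = 17.33

MSE = (1/3)((2-2)² + (4--2)² + (2--2)²) = (1/3)(0 + 36 + 16) = 17.33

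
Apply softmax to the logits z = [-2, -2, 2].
p = [0.0177, 0.0177, 0.9647]

exp(z) = [0.1353, 0.1353, 7.389]
Sum = 7.66
p = [0.0177, 0.0177, 0.9647]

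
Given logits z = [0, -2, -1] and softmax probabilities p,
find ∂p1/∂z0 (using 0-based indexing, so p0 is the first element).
∂p1/∂z0 = -0.05989

p = softmax(z) = [0.6652, 0.09003, 0.2447]
p1 = 0.09003, p0 = 0.6652

∂p1/∂z0 = -p1 × p0 = -0.09003 × 0.6652 = -0.05989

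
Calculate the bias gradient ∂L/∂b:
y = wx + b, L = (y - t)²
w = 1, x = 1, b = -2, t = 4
∂L/∂b = -10

y = wx + b = (1)(1) + -2 = -1
∂L/∂y = 2(y - t) = 2(-1 - 4) = -10
∂y/∂b = 1
∂L/∂b = ∂L/∂y · ∂y/∂b = -10 × 1 = -10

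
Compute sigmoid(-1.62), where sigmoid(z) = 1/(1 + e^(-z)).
0.1652

sigmoid(-1.62) = 1/(1 + e^(1.62)) = 1/(1 + 5.053) = 0.1652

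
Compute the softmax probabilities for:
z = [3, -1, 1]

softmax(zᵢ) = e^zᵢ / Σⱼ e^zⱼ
p = [0.8668, 0.0159, 0.1173]

exp(z) = [20.09, 0.3679, 2.718]
Sum = 23.17
p = [0.8668, 0.0159, 0.1173]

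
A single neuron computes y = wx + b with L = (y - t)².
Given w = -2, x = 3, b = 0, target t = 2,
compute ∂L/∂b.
∂L/∂b = -16

y = wx + b = (-2)(3) + 0 = -6
∂L/∂y = 2(y - t) = 2(-6 - 2) = -16
∂y/∂b = 1
∂L/∂b = ∂L/∂y · ∂y/∂b = -16 × 1 = -16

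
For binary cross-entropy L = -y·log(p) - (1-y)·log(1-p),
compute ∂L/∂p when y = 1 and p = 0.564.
∂L/∂p = -1.773

∂L/∂p = -y/p + (1-y)/(1-p) = -1/0.564 + 0 = -1.773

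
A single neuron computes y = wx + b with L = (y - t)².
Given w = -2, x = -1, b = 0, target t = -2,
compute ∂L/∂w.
∂L/∂w = -8

y = wx + b = (-2)(-1) + 0 = 2
∂L/∂y = 2(y - t) = 2(2 - -2) = 8
∂y/∂w = x = -1
∂L/∂w = ∂L/∂y · ∂y/∂w = 8 × -1 = -8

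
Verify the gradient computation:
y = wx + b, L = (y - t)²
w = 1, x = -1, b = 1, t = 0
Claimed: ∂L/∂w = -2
Incorrect

y = (1)(-1) + 1 = 0
∂L/∂y = 2(y - t) = 2(0 - 0) = 0
∂y/∂w = x = -1
∂L/∂w = 0 × -1 = 0

Claimed value: -2
Incorrect: The correct gradient is 0.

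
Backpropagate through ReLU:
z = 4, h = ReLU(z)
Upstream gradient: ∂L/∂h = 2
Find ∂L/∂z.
∂L/∂z = 2

h = ReLU(4) = 4
Since z > 0: ∂h/∂z = 1
∂L/∂z = ∂L/∂h · ∂h/∂z = 2 × 1 = 2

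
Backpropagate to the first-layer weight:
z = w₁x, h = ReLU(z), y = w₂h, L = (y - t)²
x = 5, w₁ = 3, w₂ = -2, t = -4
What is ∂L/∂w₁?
∂L/∂w₁ = 520

Forward pass:
z = w₁x = 3×5 = 15
h = ReLU(15) = 15
y = w₂h = -2×15 = -30

Backward pass:
∂L/∂y = 2(y - t) = 2(-30 - -4) = -52
∂y/∂h = w₂ = -2
∂h/∂z = 1 (ReLU derivative)
∂z/∂w₁ = x = 5

∂L/∂w₁ = -52 × -2 × 1 × 5 = 520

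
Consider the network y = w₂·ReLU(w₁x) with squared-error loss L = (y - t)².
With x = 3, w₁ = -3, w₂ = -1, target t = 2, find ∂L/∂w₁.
∂L/∂w₁ = 0

Forward pass:
z = w₁x = -3×3 = -9
h = ReLU(-9) = 0
y = w₂h = -1×0 = 0

Backward pass:
∂L/∂y = 2(y - t) = 2(0 - 2) = -4
∂y/∂h = w₂ = -1
∂h/∂z = 0 (ReLU derivative)
∂z/∂w₁ = x = 3

∂L/∂w₁ = -4 × -1 × 0 × 3 = 0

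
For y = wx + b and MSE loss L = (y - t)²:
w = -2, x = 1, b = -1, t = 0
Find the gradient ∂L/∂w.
∂L/∂w = -6

y = wx + b = (-2)(1) + -1 = -3
∂L/∂y = 2(y - t) = 2(-3 - 0) = -6
∂y/∂w = x = 1
∂L/∂w = ∂L/∂y · ∂y/∂w = -6 × 1 = -6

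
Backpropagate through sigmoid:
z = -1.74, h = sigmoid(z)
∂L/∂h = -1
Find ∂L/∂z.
∂L/∂z = -0.127

σ(-1.74) = 0.1493
σ'(-1.74) = σ(-1.74)(1 - σ(-1.74)) = 0.1493 × 0.8507 = 0.127
∂L/∂z = ∂L/∂h · σ'(z) = -1 × 0.127 = -0.127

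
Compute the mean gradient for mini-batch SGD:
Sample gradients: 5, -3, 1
Average gradient = 1

Average = (1/3)(5 + -3 + 1) = 3/3 = 1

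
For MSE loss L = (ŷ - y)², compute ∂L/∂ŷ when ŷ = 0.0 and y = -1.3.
∂L/∂ŷ = 2.6

∂L/∂ŷ = 2(ŷ - y) = 2(0.0 - -1.3) = 2(1.3) = 2.6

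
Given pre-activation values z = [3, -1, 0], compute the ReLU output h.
h = [3, 0, 0]

ReLU applied element-wise: max(0,3)=3, max(0,-1)=0, max(0,0)=0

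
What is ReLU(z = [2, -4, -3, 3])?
h = [2, 0, 0, 3]

ReLU applied element-wise: max(0,2)=2, max(0,-4)=0, max(0,-3)=0, max(0,3)=3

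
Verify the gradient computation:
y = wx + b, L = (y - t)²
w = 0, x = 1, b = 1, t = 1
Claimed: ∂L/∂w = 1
Incorrect

y = (0)(1) + 1 = 1
∂L/∂y = 2(y - t) = 2(1 - 1) = 0
∂y/∂w = x = 1
∂L/∂w = 0 × 1 = 0

Claimed value: 1
Incorrect: The correct gradient is 0.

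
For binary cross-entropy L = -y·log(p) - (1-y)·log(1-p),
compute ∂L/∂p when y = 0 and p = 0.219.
∂L/∂p = 1.28

∂L/∂p = -y/p + (1-y)/(1-p) = 0 + 1/0.781 = 1.28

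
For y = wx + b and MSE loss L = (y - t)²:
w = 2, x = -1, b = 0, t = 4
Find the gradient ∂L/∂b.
∂L/∂b = -12

y = wx + b = (2)(-1) + 0 = -2
∂L/∂y = 2(y - t) = 2(-2 - 4) = -12
∂y/∂b = 1
∂L/∂b = ∂L/∂y · ∂y/∂b = -12 × 1 = -12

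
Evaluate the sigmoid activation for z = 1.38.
0.799

sigmoid(1.38) = 1/(1 + e^(-1.38)) = 1/(1 + 0.2516) = 0.799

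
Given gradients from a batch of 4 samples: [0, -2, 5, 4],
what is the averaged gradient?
Average gradient = 1.75

Average = (1/4)(0 + -2 + 5 + 4) = 7/4 = 1.75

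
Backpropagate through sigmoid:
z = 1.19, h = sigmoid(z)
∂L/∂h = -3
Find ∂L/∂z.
∂L/∂z = -0.5365

σ(1.19) = 0.7667
σ'(1.19) = σ(1.19)(1 - σ(1.19)) = 0.7667 × 0.2333 = 0.1788
∂L/∂z = ∂L/∂h · σ'(z) = -3 × 0.1788 = -0.5365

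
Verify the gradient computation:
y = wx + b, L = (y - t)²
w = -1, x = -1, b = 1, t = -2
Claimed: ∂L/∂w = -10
Incorrect

y = (-1)(-1) + 1 = 2
∂L/∂y = 2(y - t) = 2(2 - -2) = 8
∂y/∂w = x = -1
∂L/∂w = 8 × -1 = -8

Claimed value: -10
Incorrect: The correct gradient is -8.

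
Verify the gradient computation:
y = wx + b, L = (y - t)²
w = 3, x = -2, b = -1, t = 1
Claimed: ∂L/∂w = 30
Incorrect

y = (3)(-2) + -1 = -7
∂L/∂y = 2(y - t) = 2(-7 - 1) = -16
∂y/∂w = x = -2
∂L/∂w = -16 × -2 = 32

Claimed value: 30
Incorrect: The correct gradient is 32.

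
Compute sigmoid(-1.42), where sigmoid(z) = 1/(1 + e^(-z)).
0.1947

sigmoid(-1.42) = 1/(1 + e^(1.42)) = 1/(1 + 4.137) = 0.1947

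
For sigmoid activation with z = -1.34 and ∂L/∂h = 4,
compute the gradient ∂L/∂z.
∂L/∂z = 0.6578

σ(-1.34) = 0.2075
σ'(-1.34) = σ(-1.34)(1 - σ(-1.34)) = 0.2075 × 0.7925 = 0.1644
∂L/∂z = ∂L/∂h · σ'(z) = 4 × 0.1644 = 0.6578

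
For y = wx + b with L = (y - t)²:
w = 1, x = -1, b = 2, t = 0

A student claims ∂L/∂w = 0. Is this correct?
Incorrect

y = (1)(-1) + 2 = 1
∂L/∂y = 2(y - t) = 2(1 - 0) = 2
∂y/∂w = x = -1
∂L/∂w = 2 × -1 = -2

Claimed value: 0
Incorrect: The correct gradient is -2.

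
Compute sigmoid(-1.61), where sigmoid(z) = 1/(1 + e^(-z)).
0.1666

sigmoid(-1.61) = 1/(1 + e^(1.61)) = 1/(1 + 5.003) = 0.1666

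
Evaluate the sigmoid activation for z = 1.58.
0.8292

sigmoid(1.58) = 1/(1 + e^(-1.58)) = 1/(1 + 0.206) = 0.8292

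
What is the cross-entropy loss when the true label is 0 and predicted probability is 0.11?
L = 0.1165

L = -0·log(0.11) - 1·log(0.89) = -log(0.89) = 0.1165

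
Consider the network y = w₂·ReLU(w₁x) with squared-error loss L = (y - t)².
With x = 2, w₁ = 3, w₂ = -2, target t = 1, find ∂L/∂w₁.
∂L/∂w₁ = 104

Forward pass:
z = w₁x = 3×2 = 6
h = ReLU(6) = 6
y = w₂h = -2×6 = -12

Backward pass:
∂L/∂y = 2(y - t) = 2(-12 - 1) = -26
∂y/∂h = w₂ = -2
∂h/∂z = 1 (ReLU derivative)
∂z/∂w₁ = x = 2

∂L/∂w₁ = -26 × -2 × 1 × 2 = 104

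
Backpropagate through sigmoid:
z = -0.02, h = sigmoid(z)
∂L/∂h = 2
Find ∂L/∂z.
∂L/∂z = 0.5

σ(-0.02) = 0.495
σ'(-0.02) = σ(-0.02)(1 - σ(-0.02)) = 0.495 × 0.505 = 0.25
∂L/∂z = ∂L/∂h · σ'(z) = 2 × 0.25 = 0.5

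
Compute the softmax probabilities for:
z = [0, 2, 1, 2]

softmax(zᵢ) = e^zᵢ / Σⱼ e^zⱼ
p = [0.0541, 0.3995, 0.147, 0.3995]

exp(z) = [1, 7.389, 2.718, 7.389]
Sum = 18.5
p = [0.0541, 0.3995, 0.147, 0.3995]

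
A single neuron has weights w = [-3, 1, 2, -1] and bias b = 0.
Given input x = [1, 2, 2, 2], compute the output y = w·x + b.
y = 1

y = (-3)(1) + (1)(2) + (2)(2) + (-1)(2) + 0 = 1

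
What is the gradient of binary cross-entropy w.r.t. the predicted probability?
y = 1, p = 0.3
∂L/∂p = -3.333

∂L/∂p = -y/p + (1-y)/(1-p) = -1/0.3 + 0 = -3.333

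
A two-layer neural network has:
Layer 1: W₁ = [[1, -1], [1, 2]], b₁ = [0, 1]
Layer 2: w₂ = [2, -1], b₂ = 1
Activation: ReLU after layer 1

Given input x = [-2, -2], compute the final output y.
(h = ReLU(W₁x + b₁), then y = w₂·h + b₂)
y = 1

Layer 1 pre-activation: z₁ = [0, -5]
After ReLU: h = [0, 0]
Layer 2 output: y = 2×0 + -1×0 + 1 = 1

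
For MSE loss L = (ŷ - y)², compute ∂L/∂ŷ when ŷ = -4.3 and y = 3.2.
∂L/∂ŷ = -15.0

∂L/∂ŷ = 2(ŷ - y) = 2(-4.3 - 3.2) = 2(-7.5) = -15.0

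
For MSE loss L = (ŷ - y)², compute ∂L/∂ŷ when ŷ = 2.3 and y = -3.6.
∂L/∂ŷ = 11.8

∂L/∂ŷ = 2(ŷ - y) = 2(2.3 - -3.6) = 2(5.9) = 11.8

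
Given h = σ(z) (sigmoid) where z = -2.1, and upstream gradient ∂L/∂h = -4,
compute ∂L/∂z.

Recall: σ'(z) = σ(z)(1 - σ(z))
∂L/∂z = -0.3888

σ(-2.1) = 0.1091
σ'(-2.1) = σ(-2.1)(1 - σ(-2.1)) = 0.1091 × 0.8909 = 0.09719
∂L/∂z = ∂L/∂h · σ'(z) = -4 × 0.09719 = -0.3888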